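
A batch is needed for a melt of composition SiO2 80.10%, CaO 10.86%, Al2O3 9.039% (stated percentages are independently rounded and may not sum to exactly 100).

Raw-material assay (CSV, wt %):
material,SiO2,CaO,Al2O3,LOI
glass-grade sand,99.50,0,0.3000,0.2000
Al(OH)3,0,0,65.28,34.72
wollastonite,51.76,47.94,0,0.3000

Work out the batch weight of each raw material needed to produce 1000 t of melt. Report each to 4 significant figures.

The intermediate values are printed, rounded to four significant digits, alongside each step. Every computation carries exact precision from first step to last. Each reported value is rounded once only; all derived quantities (glass mass, three oxide percentages, the totals, LOI, the yield) are rebuilt starting from the weights on 1000 t of glass at exact precision, exactly as printed in problem or answer.
Oxide mass targets, per 1000 t melt:
  SiO2: 80.10% × 1000 = 801.0 t
  CaO: 10.86% × 1000 = 108.6 t
  Al2O3: 9.039% × 1000 = 90.39 t
Checking each oxide sum on the weights just shown, relative to the basis at hand (every target is met by its sum within answer rounding):
  SiO2: 687.2·0.9950 + 226.5·0.5176 = 801.0 t (target 801.0 t)
  CaO: 226.5·0.4794 = 108.6 t (target 108.6 t)
  Al2O3: 687.2·0.003000 + 135.3·0.6528 = 90.39 t (target 90.39 t)
Glass-mass sanity pass: the batch minus its LOI: 1000 t (the Σ of target masses is 1000 t; against the stated basis, 1000 t — any gap is answer rounding).
Total batch = Σ batch = 1049 t; the LOI term Σ batch·LOI equals 49.03 t; the yield ratio, glass ÷ batch: 95.33%.

Batch per 1000 t melt:
  glass-grade sand: 687.2 t
  Al(OH)3: 135.3 t
  wollastonite: 226.5 t
Total batch = 1049 t; LOI loss = 49.03 t; yield = 95.33%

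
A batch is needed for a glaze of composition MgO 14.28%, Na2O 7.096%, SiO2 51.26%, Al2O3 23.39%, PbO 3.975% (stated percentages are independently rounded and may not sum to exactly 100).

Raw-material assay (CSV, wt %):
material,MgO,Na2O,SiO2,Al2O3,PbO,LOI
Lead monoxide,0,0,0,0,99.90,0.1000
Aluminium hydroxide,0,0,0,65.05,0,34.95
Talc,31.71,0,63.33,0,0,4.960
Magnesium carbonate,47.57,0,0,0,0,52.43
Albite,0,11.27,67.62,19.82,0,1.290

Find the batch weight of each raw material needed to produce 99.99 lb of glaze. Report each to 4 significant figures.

Mid-chain values are rounded to 4 significant figures when quoted. All internal work carries exact precision all the way through; a single rounding yields each reported figure. Derived quantities (the five compositions, ignition loss, the yield, totals, net glass mass) are rebuilt in full precision from the weighed amounts at 99.99 lb of glass exactly as shown in the problem or answer text.
Target masses of each oxide per 99.99 lb glaze:
  MgO: 14.28% × 99.99 = 14.28 lb
  Na2O: 7.096% × 99.99 = 7.095 lb
  SiO2: 51.26% × 99.99 = 51.25 lb
  Al2O3: 23.39% × 99.99 = 23.39 lb
  PbO: 3.975% × 99.99 = 3.975 lb
Verifying the oxide balance applying the batch weights above, against the basis in use (every target is met by its sum exact up to rounding of places):
  MgO: 13.71·0.3171 + 20.88·0.4757 = 14.28 lb (target 14.28 lb)
  Na2O: 62.96·0.1127 = 7.096 lb (target 7.095 lb)
  SiO2: 13.71·0.6333 + 62.96·0.6762 = 51.26 lb (target 51.25 lb)
  Al2O3: 16.77·0.6505 + 62.96·0.1982 = 23.39 lb (target 23.39 lb)
  PbO: 3.979·0.9990 = 3.975 lb (target 3.975 lb)
Glass-mass bookkeeping: batch Σ − ignition loss = 99.99 lb (per-oxide target masses sum to 99.99 lb; the stated basis being 99.99 lb — gaps are rounding artifacts).
Whole-batch sum: Σ batch = 118.3 lb; the LOI term Σ batch·LOI equals 18.30 lb; the yield ratio, glass ÷ batch: 84.53%.

Batch per 99.99 lb glaze:
  Lead monoxide: 3.979 lb
  Aluminium hydroxide: 16.77 lb
  Talc: 13.71 lb
  Magnesium carbonate: 20.88 lb
  Albite: 62.96 lb
Total batch = 118.3 lb; LOI loss = 18.30 lb; yield = 84.53%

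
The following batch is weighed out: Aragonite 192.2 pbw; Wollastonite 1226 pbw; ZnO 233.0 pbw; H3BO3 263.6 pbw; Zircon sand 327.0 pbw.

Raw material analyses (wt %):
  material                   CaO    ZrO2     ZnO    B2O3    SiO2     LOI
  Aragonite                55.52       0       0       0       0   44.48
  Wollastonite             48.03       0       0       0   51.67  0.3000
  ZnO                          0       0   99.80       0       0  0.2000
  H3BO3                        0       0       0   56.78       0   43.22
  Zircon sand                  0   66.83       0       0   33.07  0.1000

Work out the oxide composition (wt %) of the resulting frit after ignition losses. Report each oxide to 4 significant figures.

Each numeric step carries full precision throughout — values along the way are displayed, with 4-significant-figure rounding, in the working — each reported result takes just one rounding — all derived quantities are computed at exact precision (LOI, yield, totals, glass mass, five oxide percentages) using the weight values at 2038 pbw of glass, as given in problem or answer.
Oxide-by-oxide delivered mass:
  CaO: 192.2·0.5552 + 1226·0.4803 = 695.6 pbw
  ZrO2: 327.0·0.6683 = 218.5 pbw
  ZnO: 233.0·0.9980 = 232.5 pbw
  B2O3: 263.6·0.5678 = 149.7 pbw
  SiO2: 1226·0.5167 + 327.0·0.3307 = 741.6 pbw
LOI: 192.2·0.4448 + 1226·0.003000 + 233.0·0.002000 + 263.6·0.4322 + 327.0·0.001000 = 203.9 pbw
batch − LOI leaves glass = 2242 − 203.9 = 2038 pbw (matching Σ of the oxides)
percent share: oxide ÷ glass, ×100

Glass mass = 2038 pbw (batch 2242 − LOI 203.9).
Composition: CaO 34.13%, ZrO2 10.72%, ZnO 11.41%, B2O3 7.344%, SiO2 36.39%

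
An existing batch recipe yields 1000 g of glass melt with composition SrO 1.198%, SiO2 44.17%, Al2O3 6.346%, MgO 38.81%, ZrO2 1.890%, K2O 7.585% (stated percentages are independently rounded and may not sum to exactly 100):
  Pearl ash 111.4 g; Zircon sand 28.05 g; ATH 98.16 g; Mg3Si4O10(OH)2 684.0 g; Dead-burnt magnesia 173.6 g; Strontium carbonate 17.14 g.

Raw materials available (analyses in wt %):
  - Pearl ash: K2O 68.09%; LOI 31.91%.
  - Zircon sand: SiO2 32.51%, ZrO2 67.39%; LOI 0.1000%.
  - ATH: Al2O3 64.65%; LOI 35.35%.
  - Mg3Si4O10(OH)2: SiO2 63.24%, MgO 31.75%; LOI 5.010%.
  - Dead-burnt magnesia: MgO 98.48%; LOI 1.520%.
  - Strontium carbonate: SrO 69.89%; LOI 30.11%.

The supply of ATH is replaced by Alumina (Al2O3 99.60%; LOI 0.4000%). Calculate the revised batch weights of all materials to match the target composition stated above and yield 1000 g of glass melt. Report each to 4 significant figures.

Full precision is carried through the solve; values along the way are displayed (rounded to four significant digits) in the working — every reported result is rounded once only. Derived quantities are recomputed from the batch weights on 1000 g of glass in full float precision (six oxide percentages, ignition loss, totals, glass mass, yield), as written in the problem or the answer.
Oxide-by-oxide targets in 1000 g glass melt:
  SrO: 1.198% × 1000 = 11.98 g
  SiO2: 44.17% × 1000 = 441.7 g
  Al2O3: 6.346% × 1000 = 63.46 g
  MgO: 38.81% × 1000 = 388.1 g
  ZrO2: 1.890% × 1000 = 18.90 g
  K2O: 7.585% × 1000 = 75.85 g
Per-oxide balance check using the reported weights, relative to the basis at hand (delivered sums recover each target modulo rounding of the values):
  SrO: 17.14·0.6989 = 11.98 g (target 11.98 g)
  SiO2: 28.05·0.3251 + 684.0·0.6324 = 441.7 g (target 441.7 g)
  Al2O3: 63.71·0.9960 = 63.46 g (target 63.46 g)
  MgO: 684.0·0.3175 + 173.6·0.9848 = 388.1 g (target 388.1 g)
  ZrO2: 28.05·0.6739 = 18.90 g (target 18.90 g)
  K2O: 111.4·0.6809 = 75.85 g (target 75.85 g)
Glass-mass closure: batch total minus LOI = 1000 g (the Σ of target masses is 1000 g; against the stated basis, 1000 g — deltas are rounding alone).
Summing the batch: Σ batch = 1078 g; LOI loss = Σ batch·LOI = 77.90 g; yield, glass over the total, = 92.77%.

Revised batch per 1000 g glass melt:
  Pearl ash: 111.4 g
  Zircon sand: 28.05 g
  Alumina: 63.71 g
  Mg3Si4O10(OH)2: 684.0 g
  Dead-burnt magnesia: 173.6 g
  Strontium carbonate: 17.14 g
Total batch = 1078 g; LOI loss = 77.90 g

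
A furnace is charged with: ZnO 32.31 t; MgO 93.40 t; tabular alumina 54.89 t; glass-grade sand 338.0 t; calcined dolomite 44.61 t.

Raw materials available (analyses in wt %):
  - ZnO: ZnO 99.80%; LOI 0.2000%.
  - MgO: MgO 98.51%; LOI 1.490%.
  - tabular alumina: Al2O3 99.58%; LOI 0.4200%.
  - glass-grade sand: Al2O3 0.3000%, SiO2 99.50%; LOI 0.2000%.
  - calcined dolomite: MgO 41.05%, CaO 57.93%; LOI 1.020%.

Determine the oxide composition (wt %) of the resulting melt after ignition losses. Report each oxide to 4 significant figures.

Every computation runs at full float precision throughout. Mid-chain values are shown rounded off to 4 significant figures alongside each step — a single rounding yields each reported figure; all derived quantities (ignition loss, the totals, the five compositions, glass mass, the yield) are re-derived from the batch weights for 560.4 t of glass at full float precision, as they appear in question or answer.
Mass of each oxide from the mix:
  ZnO: 32.31·0.9980 = 32.25 t
  Al2O3: 54.89·0.9958 + 338.0·0.003000 = 55.67 t
  MgO: 93.40·0.9851 + 44.61·0.4105 = 110.3 t
  CaO: 44.61·0.5793 = 25.84 t
  SiO2: 338.0·0.9950 = 336.3 t
LOI: 32.31·0.002000 + 93.40·0.01490 + 54.89·0.004200 + 338.0·0.002000 + 44.61·0.01020 = 2.818 t
batch − LOI leaves glass = 563.2 − 2.818 = 560.4 t (equal to the oxide-mass sum)
percent by weight: oxide/glass ×100

Glass mass = 560.4 t (batch 563.2 − LOI 2.818).
Composition: ZnO 5.754%, Al2O3 9.935%, MgO 19.69%, CaO 4.612%, SiO2 60.01%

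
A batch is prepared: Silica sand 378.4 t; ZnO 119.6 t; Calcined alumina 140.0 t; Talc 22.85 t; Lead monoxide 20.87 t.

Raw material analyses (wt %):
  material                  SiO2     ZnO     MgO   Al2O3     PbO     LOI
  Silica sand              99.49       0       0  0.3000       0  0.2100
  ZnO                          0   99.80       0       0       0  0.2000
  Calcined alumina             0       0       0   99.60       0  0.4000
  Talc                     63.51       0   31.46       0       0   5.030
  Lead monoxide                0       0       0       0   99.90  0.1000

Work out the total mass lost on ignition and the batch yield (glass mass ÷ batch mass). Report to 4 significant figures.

Each numeric step carries full precision in every operation — in-progress results are displayed (rounded to 4 significant figures) in the printout — each reported figure is rounded just once; derived quantities (five oxide percentages, LOI, the totals, net glass mass, yield) are rebuilt at exact precision from the weighed amounts on 679.0 t of glass, as set out in the problem or the answer.
Ignition loss by material:
  Silica sand: 378.4 × 0.002100 = 0.7946 t
  ZnO: 119.6 × 0.002000 = 0.2392 t
  Calcined alumina: 140.0 × 0.004000 = 0.5600 t
  Talc: 22.85 × 0.05030 = 1.149 t
  Lead monoxide: 20.87 × 0.001000 = 0.02087 t
Total LOI = 2.764 t
Glass = batch − LOI = 681.7 − 2.764 = 679.0 t

LOI loss = 2.764 t; glass = 679.0 t; yield = 99.59%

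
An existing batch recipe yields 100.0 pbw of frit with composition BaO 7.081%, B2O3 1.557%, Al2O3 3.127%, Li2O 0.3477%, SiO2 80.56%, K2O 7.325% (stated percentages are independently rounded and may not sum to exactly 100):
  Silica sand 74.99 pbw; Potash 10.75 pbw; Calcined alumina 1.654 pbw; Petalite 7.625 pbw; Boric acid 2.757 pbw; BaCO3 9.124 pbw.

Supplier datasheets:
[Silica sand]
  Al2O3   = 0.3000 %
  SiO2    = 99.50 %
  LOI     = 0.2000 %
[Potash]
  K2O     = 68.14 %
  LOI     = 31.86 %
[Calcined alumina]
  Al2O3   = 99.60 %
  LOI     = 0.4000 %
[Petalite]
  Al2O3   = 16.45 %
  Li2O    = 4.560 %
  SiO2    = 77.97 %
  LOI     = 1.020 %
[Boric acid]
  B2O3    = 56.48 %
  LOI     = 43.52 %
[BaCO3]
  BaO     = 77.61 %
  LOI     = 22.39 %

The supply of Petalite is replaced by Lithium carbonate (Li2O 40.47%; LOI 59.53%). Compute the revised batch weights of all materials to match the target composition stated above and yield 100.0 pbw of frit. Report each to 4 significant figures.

The working math runs at exact precision at every stage — in-progress results appear rounded to four significant figures; each reported number undergoes a single rounding; derived quantities, which include net glass mass, LOI, the totals, the yield, six oxide percentages, are carried at full float precision, exactly as shown in either problem or answer, starting from the weights per 100.0 pbw of glass.
Target oxide masses per 100.0 pbw frit:
  BaO: 7.081% × 100.0 = 7.081 pbw
  B2O3: 1.557% × 100.0 = 1.557 pbw
  Al2O3: 3.127% × 100.0 = 3.127 pbw
  Li2O: 0.3477% × 100.0 = 0.3477 pbw
  SiO2: 80.56% × 100.0 = 80.56 pbw
  K2O: 7.325% × 100.0 = 7.325 pbw
Mass-balance tally per oxide with the batch weights as given, for the quoted basis mass (sums match the target masses up to rounding of the answer):
  BaO: 9.124·0.7761 = 7.081 pbw (target 7.081 pbw)
  B2O3: 2.757·0.5648 = 1.557 pbw (target 1.557 pbw)
  Al2O3: 80.96·0.003000 + 2.896·0.9960 = 3.127 pbw (target 3.127 pbw)
  Li2O: 0.8592·0.4047 = 0.3477 pbw (target 0.3477 pbw)
  SiO2: 80.96·0.9950 = 80.56 pbw (target 80.56 pbw)
  K2O: 10.75·0.6814 = 7.325 pbw (target 7.325 pbw)
Glass-mass sanity pass: net batch after ignition = 99.99 pbw (the targets, summed, come to 100.0 pbw; with the basis standing at 100.0 pbw — differing by rounding only).
Batch grand total — Σ batch = 107.3 pbw; Σ batch·LOI gives LOI loss = 7.353 pbw; yield: glass divided by total = 93.15%.

Revised batch per 100.0 pbw frit:
  Silica sand: 80.96 pbw
  Potash: 10.75 pbw
  Calcined alumina: 2.896 pbw
  Lithium carbonate: 0.8592 pbw
  Boric acid: 2.757 pbw
  BaCO3: 9.124 pbw
Total batch = 107.3 pbw; LOI loss = 7.353 pbw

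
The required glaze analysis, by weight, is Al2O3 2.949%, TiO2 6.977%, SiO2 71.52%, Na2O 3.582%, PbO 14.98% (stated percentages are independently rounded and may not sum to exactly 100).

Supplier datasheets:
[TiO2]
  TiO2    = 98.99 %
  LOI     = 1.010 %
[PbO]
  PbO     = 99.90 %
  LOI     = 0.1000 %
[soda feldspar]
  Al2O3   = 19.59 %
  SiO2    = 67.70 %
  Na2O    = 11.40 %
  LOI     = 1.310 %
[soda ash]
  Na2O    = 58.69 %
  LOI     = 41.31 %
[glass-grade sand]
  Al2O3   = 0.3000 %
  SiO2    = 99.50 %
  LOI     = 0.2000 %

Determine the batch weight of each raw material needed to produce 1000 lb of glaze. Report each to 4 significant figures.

In-progress results are printed with 4-significant-digit rounding in the printout. The working math runs at full float precision at every stage; exactly one rounding lands on each reported figure — derived quantities (LOI, glass mass, yield, the totals, five oxide percentages) are recomputed at exact precision using the weight values for 1000 lb of glass, precisely as stated by problem or answer.
Oxide mass targets, per 1000 lb glaze:
  Al2O3: 2.949% × 1000 = 29.49 lb
  TiO2: 6.977% × 1000 = 69.77 lb
  SiO2: 71.52% × 1000 = 715.2 lb
  Na2O: 3.582% × 1000 = 35.82 lb
  PbO: 14.98% × 1000 = 149.8 lb
Mass-balance tally per oxide using the reported weights, against the basis in use (summed amounts equal target values exact up to rounding of places):
  Al2O3: 141.0·0.1959 + 622.9·0.003000 = 29.49 lb (target 29.49 lb)
  TiO2: 70.48·0.9899 = 69.77 lb (target 69.77 lb)
  SiO2: 141.0·0.6770 + 622.9·0.9950 = 715.2 lb (target 715.2 lb)
  Na2O: 141.0·0.1140 + 33.65·0.5869 = 35.82 lb (target 35.82 lb)
  PbO: 149.9·0.9990 = 149.8 lb (target 149.8 lb)
Glass-mass closure: total batch − LOI = 1000 lb (the targets, summed, come to 1000 lb; with the basis standing at 1000 lb — gaps are rounding artifacts).
Adding the batch up: Σ batch = 1018 lb; Σ batch·LOI gives LOI loss = 17.86 lb; the yield ratio, glass ÷ batch: 98.25%.

Batch per 1000 lb glaze:
  TiO2: 70.48 lb
  PbO: 149.9 lb
  soda feldspar: 141.0 lb
  soda ash: 33.65 lb
  glass-grade sand: 622.9 lb
Total batch = 1018 lb; LOI loss = 17.86 lb; yield = 98.25%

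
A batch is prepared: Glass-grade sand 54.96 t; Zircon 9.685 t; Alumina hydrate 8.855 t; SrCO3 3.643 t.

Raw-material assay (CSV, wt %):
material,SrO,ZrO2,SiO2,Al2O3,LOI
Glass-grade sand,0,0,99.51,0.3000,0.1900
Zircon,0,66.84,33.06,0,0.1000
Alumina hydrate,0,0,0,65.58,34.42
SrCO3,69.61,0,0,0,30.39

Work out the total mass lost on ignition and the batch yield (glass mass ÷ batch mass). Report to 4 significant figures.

Mid-chain values are displayed rounded off to 4 significant digits as written — all arithmetic carries exact precision at each step — exactly one rounding lands on every reported result — derived quantities (LOI, net glass mass, the totals, yield, the four compositions) are rebuilt using the weight values on 72.87 t of glass at exact precision, as they appear in problem or answer.
Each material's LOI contribution:
  Glass-grade sand: 54.96 × 0.001900 = 0.1044 t
  Zircon: 9.685 × 0.001000 = 0.009685 t
  Alumina hydrate: 8.855 × 0.3442 = 3.048 t
  SrCO3: 3.643 × 0.3039 = 1.107 t
Total LOI = 4.269 t
Glass = batch − LOI = 77.14 − 4.269 = 72.87 t

LOI loss = 4.269 t; glass = 72.87 t; yield = 94.47%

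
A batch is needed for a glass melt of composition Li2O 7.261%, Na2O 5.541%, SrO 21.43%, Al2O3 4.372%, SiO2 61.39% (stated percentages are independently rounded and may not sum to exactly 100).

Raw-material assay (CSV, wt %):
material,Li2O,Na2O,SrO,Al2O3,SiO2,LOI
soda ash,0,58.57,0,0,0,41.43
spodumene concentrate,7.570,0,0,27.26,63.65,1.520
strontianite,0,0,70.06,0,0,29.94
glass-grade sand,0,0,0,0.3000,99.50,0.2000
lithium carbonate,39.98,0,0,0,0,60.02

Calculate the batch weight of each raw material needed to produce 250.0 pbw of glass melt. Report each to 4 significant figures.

Every computation runs at full float precision in all steps — mid-chain values appear with 4-significant-digit rounding when written out — every reported result sees exactly one rounding; the derived quantities (net glass mass, five oxide percentages, the totals, LOI, the yield) are carried at full precision from the batch weights for 250.0 pbw of glass, as written in question or answer.
Oxide-by-oxide targets in 250.0 pbw glass melt:
  Li2O: 7.261% × 250.0 = 18.15 pbw
  Na2O: 5.541% × 250.0 = 13.85 pbw
  SrO: 21.43% × 250.0 = 53.58 pbw
  Al2O3: 4.372% × 250.0 = 10.93 pbw
  SiO2: 61.39% × 250.0 = 153.5 pbw
Sums-versus-targets review applying the batch weights above, on the stated basis (delivered sums recover each target modulo rounding of the values):
  Li2O: 38.67·0.07570 + 38.08·0.3998 = 18.15 pbw (target 18.15 pbw)
  Na2O: 23.65·0.5857 = 13.85 pbw (target 13.85 pbw)
  SrO: 76.47·0.7006 = 53.57 pbw (target 53.58 pbw)
  Al2O3: 38.67·0.2726 + 129.5·0.003000 = 10.93 pbw (target 10.93 pbw)
  SiO2: 38.67·0.6365 + 129.5·0.9950 = 153.5 pbw (target 153.5 pbw)
Glass-mass bookkeeping: batch total minus LOI = 250.0 pbw (per-oxide target masses sum to 250.0 pbw; basis as stated: 250.0 pbw — a pure rounding effect).
Summing the batch: Σ batch = 306.4 pbw; the LOI term Σ batch·LOI equals 56.40 pbw; yield: glass divided by total = 81.59%.

Batch per 250.0 pbw glass melt:
  soda ash: 23.65 pbw
  spodumene concentrate: 38.67 pbw
  strontianite: 76.47 pbw
  glass-grade sand: 129.5 pbw
  lithium carbonate: 38.08 pbw
Total batch = 306.4 pbw; LOI loss = 56.40 pbw; yield = 81.59%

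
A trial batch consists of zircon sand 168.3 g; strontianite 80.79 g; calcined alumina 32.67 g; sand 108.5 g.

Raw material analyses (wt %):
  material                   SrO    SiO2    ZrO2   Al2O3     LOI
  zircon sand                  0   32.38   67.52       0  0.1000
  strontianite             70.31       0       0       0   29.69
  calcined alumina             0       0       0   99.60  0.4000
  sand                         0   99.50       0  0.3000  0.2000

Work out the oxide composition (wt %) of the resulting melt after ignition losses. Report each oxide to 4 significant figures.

Glass mass = 365.8 g (batch 390.3 − LOI 24.50).
Composition: SrO 15.53%, SiO2 44.42%, ZrO2 31.07%, Al2O3 8.985%

Working values are shown (rounded to four significant figures) between the steps; all internal work holds exact precision end to end — exactly one rounding is applied to each reported value. The derived quantities, including four oxide percentages, ignition loss, totals, glass mass, yield, are computed from the batch weights per 365.8 g of glass in full float precision as written in the problem or answer text.
Oxide-by-oxide delivered mass:
  SrO: 80.79·0.7031 = 56.80 g
  SiO2: 168.3·0.3238 + 108.5·0.9950 = 162.5 g
  ZrO2: 168.3·0.6752 = 113.6 g
  Al2O3: 32.67·0.9960 + 108.5·0.003000 = 32.86 g
LOI: 168.3·0.001000 + 80.79·0.2969 + 32.67·0.004000 + 108.5·0.002000 = 24.50 g
Resulting glass, batch − LOI: 390.3 − 24.50 = 365.8 g (equal to the oxide-mass sum)
each oxide over glass, ×100, is wt %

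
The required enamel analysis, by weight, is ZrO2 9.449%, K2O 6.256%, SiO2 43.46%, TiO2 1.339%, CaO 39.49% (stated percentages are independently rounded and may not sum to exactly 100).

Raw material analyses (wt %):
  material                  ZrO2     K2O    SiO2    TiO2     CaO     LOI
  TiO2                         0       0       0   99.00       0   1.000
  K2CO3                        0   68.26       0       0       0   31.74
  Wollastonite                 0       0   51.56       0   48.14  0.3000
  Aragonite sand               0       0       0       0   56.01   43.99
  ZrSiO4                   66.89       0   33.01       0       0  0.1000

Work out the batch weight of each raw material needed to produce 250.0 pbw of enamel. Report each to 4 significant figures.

Each numeric step keeps exact precision in all steps — intermediates appear rounded to 4 significant figures; exactly one rounding lands on each reported number. The derived quantities (ignition loss, the five compositions, the yield, totals, net glass mass) are re-derived at full float precision from the weighed amounts per 250.0 pbw of glass, as they appear in problem or answer.
The oxide mass targets at 250.0 pbw enamel:
  ZrO2: 9.449% × 250.0 = 23.62 pbw
  K2O: 6.256% × 250.0 = 15.64 pbw
  SiO2: 43.46% × 250.0 = 108.6 pbw
  TiO2: 1.339% × 250.0 = 3.348 pbw
  CaO: 39.49% × 250.0 = 98.72 pbw
Oxide-by-oxide audit from the weights as reported, relative to the basis at hand (delivered sums recover each target up to rounding of the answer):
  ZrO2: 35.32·0.6689 = 23.63 pbw (target 23.62 pbw)
  K2O: 22.91·0.6826 = 15.64 pbw (target 15.64 pbw)
  SiO2: 188.1·0.5156 + 35.32·0.3301 = 108.6 pbw (target 108.6 pbw)
  TiO2: 3.381·0.9900 = 3.347 pbw (target 3.348 pbw)
  CaO: 188.1·0.4814 + 14.58·0.5601 = 98.72 pbw (target 98.72 pbw)
Auditing the glass mass value: the batch minus its LOI: 250.0 pbw (the targets, summed, come to 250.0 pbw; with the basis standing at 250.0 pbw — deltas are rounding alone).
Summing the batch: Σ batch = 264.3 pbw; ignition loss, Σ(batch × LOI) = 14.32 pbw; yield, glass over the total, = 94.58%.

Batch per 250.0 pbw enamel:
  TiO2: 3.381 pbw
  K2CO3: 22.91 pbw
  Wollastonite: 188.1 pbw
  Aragonite sand: 14.58 pbw
  ZrSiO4: 35.32 pbw
Total batch = 264.3 pbw; LOI loss = 14.32 pbw; yield = 94.58%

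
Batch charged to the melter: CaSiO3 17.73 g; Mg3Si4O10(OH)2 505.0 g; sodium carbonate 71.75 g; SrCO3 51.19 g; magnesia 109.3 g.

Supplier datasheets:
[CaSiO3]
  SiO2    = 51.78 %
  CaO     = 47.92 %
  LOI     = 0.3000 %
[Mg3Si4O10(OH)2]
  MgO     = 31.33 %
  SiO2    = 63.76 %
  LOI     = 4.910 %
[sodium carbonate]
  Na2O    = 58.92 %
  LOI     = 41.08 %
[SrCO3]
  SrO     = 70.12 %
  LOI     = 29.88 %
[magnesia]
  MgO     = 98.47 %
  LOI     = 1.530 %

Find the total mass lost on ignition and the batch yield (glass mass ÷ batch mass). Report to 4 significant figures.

Every computation maintains exact precision at every stage — in-progress results are printed, rounded to four significant figures, alongside each step; every reported value takes exactly one rounding — the derived quantities, including the five compositions, the yield, ignition loss, totals, glass mass, are rebuilt from the weighed amounts at 683.7 g of glass at exact precision as quoted within problem or answer.
Per-material ignition loss:
  CaSiO3: 17.73 × 0.003000 = 0.05319 g
  Mg3Si4O10(OH)2: 505.0 × 0.04910 = 24.80 g
  sodium carbonate: 71.75 × 0.4108 = 29.47 g
  SrCO3: 51.19 × 0.2988 = 15.30 g
  magnesia: 109.3 × 0.01530 = 1.672 g
Total LOI = 71.29 g
Glass = batch − LOI = 755.0 − 71.29 = 683.7 g

LOI loss = 71.29 g; glass = 683.7 g; yield = 90.56%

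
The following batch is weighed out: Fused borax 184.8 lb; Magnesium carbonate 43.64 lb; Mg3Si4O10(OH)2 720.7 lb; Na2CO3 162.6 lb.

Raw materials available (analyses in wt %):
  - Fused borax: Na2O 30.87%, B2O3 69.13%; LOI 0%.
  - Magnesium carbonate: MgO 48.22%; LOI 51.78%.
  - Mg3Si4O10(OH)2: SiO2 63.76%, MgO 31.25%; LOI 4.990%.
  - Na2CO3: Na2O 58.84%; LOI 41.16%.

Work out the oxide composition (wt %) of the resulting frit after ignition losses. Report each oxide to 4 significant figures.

Values along the way are displayed with 4-significant-figure rounding between the steps — the whole derivation holds exact precision all the way through; a single rounding yields every reported value. Derived quantities, which include four oxide percentages, the yield, ignition loss, glass mass, the totals, are rebuilt at full precision, precisely as stated by the problem or the answer, from the weighed amounts on 986.3 lb of glass.
Mass of each oxide from the mix:
  SiO2: 720.7·0.6376 = 459.5 lb
  Na2O: 184.8·0.3087 + 162.6·0.5884 = 152.7 lb
  MgO: 43.64·0.4822 + 720.7·0.3125 = 246.3 lb
  B2O3: 184.8·0.6913 = 127.8 lb
LOI: 43.64·0.5178 + 720.7·0.04990 + 162.6·0.4116 = 125.5 lb
Glass = total batch minus LOI = 1112 − 125.5 = 986.3 lb (= the summed oxide contributions)
percent share: oxide ÷ glass, ×100

Glass mass = 986.3 lb (batch 1112 − LOI 125.5).
Composition: SiO2 46.59%, Na2O 15.49%, MgO 24.97%, B2O3 12.95%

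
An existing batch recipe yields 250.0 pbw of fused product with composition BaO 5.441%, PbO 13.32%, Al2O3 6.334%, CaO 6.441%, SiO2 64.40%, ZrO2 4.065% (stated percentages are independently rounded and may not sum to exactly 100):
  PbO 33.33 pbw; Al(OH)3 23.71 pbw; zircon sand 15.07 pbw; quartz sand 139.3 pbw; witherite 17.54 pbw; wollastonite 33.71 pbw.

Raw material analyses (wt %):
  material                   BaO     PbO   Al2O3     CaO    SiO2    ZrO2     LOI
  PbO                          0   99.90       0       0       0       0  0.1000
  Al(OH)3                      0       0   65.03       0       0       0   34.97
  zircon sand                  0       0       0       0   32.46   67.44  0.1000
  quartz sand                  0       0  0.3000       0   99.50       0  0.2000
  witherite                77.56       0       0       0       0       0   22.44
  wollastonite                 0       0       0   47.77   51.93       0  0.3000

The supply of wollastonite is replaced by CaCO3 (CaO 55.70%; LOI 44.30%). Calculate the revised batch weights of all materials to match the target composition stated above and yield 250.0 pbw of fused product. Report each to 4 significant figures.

The whole derivation runs at full precision through every step — mid-chain values are printed rounded to four significant digits — every reported result is rounded only once. All derived quantities, which include yield, the totals, six oxide percentages, net glass mass, LOI, are carried at full float precision, as set out in the question or the answer, from the batch weights for 250.0 pbw of glass.
Oxide-by-oxide targets in 250.0 pbw fused product:
  BaO: 5.441% × 250.0 = 13.60 pbw
  PbO: 13.32% × 250.0 = 33.30 pbw
  Al2O3: 6.334% × 250.0 = 15.84 pbw
  CaO: 6.441% × 250.0 = 16.10 pbw
  SiO2: 64.40% × 250.0 = 161.0 pbw
  ZrO2: 4.065% × 250.0 = 10.16 pbw
Checking each oxide sum from the weights as reported, on the stated basis (every target is met by its sum modulo rounding of the values):
  BaO: 17.54·0.7756 = 13.60 pbw (target 13.60 pbw)
  PbO: 33.33·0.9990 = 33.30 pbw (target 33.30 pbw)
  Al2O3: 23.63·0.6503 + 156.9·0.003000 = 15.84 pbw (target 15.84 pbw)
  CaO: 28.91·0.5570 = 16.10 pbw (target 16.10 pbw)
  SiO2: 15.07·0.3246 + 156.9·0.9950 = 161.0 pbw (target 161.0 pbw)
  ZrO2: 15.07·0.6744 = 10.16 pbw (target 10.16 pbw)
Mass balance on the glass: total charge less LOI = 250.0 pbw (targets for the oxides total 250.0 pbw; against the stated basis, 250.0 pbw — a pure rounding effect).
Batch total: Σ batch = 275.4 pbw; loss to ignition Σ batch·LOI = 25.37 pbw; glass ÷ batch gives a yield of 90.79%.

Revised batch per 250.0 pbw fused product:
  PbO: 33.33 pbw
  Al(OH)3: 23.63 pbw
  zircon sand: 15.07 pbw
  quartz sand: 156.9 pbw
  witherite: 17.54 pbw
  CaCO3: 28.91 pbw
Total batch = 275.4 pbw; LOI loss = 25.37 pbw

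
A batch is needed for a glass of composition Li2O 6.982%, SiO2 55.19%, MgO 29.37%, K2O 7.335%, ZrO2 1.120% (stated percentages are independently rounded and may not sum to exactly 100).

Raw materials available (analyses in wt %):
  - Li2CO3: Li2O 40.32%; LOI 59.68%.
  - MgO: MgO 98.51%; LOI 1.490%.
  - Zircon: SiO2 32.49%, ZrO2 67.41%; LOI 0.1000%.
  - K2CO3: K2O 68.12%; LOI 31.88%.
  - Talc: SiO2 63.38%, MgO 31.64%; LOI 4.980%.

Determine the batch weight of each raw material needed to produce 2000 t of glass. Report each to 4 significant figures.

Batch per 2000 t glass:
  Li2CO3: 346.3 t
  MgO: 42.39 t
  Zircon: 33.23 t
  K2CO3: 215.4 t
  Talc: 1725 t
Total batch = 2362 t; LOI loss = 361.9 t; yield = 84.68%

Values along the way are printed (rounded to four significant digits) between the steps; the whole derivation holds full float precision from start to finish. A single rounding yields every reported result — the derived quantities (the yield, totals, five oxide percentages, LOI, glass mass) are carried in exact precision from the weighed amounts per 2000 t of glass, as written in problem or answer.
The oxide mass targets at 2000 t glass:
  Li2O: 6.982% × 2000 = 139.6 t
  SiO2: 55.19% × 2000 = 1104 t
  MgO: 29.37% × 2000 = 587.4 t
  K2O: 7.335% × 2000 = 146.7 t
  ZrO2: 1.120% × 2000 = 22.40 t
Per-oxide balance check from the weights as reported, for the quoted basis mass (target by target, the sums agree modulo rounding of the values):
  Li2O: 346.3·0.4032 = 139.6 t (target 139.6 t)
  SiO2: 33.23·0.3249 + 1725·0.6338 = 1104 t (target 1104 t)
  MgO: 42.39·0.9851 + 1725·0.3164 = 587.5 t (target 587.4 t)
  K2O: 215.4·0.6812 = 146.7 t (target 146.7 t)
  ZrO2: 33.23·0.6741 = 22.40 t (target 22.40 t)
Glass-mass bookkeeping: net batch after ignition = 2000 t (the targets, summed, come to 2000 t; stated basis 2000 t — gaps are rounding artifacts).
Summing the batch: Σ batch = 2362 t; LOI loss = Σ batch·LOI = 361.9 t; yield, glass over the total, = 84.68%.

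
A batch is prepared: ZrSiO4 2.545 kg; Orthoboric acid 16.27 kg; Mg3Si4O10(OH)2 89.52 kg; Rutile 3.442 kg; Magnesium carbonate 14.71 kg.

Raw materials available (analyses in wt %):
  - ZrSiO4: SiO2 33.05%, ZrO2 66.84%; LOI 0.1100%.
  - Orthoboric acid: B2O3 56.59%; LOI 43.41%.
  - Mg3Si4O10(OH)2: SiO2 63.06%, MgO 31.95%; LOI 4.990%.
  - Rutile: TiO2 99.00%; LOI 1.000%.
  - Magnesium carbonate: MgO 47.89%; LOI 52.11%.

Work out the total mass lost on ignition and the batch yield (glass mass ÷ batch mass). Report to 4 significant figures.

LOI loss = 19.23 kg; glass = 107.3 kg; yield = 84.79%

Full precision is carried from start to finish. Values along the way are shown, rounded to 4 significant digits, on the page; every reported figure takes just one rounding — derived quantities (the five compositions, yield, the totals, glass mass, ignition loss) are computed in full float precision using the weight values on 107.3 kg of glass as they appear in either problem or answer.
LOI of each material in turn:
  ZrSiO4: 2.545 × 0.001100 = 0.002799 kg
  Orthoboric acid: 16.27 × 0.4341 = 7.063 kg
  Mg3Si4O10(OH)2: 89.52 × 0.04990 = 4.467 kg
  Rutile: 3.442 × 0.01000 = 0.03442 kg
  Magnesium carbonate: 14.71 × 0.5211 = 7.665 kg
Total LOI = 19.23 kg
Glass = batch − LOI = 126.5 − 19.23 = 107.3 kg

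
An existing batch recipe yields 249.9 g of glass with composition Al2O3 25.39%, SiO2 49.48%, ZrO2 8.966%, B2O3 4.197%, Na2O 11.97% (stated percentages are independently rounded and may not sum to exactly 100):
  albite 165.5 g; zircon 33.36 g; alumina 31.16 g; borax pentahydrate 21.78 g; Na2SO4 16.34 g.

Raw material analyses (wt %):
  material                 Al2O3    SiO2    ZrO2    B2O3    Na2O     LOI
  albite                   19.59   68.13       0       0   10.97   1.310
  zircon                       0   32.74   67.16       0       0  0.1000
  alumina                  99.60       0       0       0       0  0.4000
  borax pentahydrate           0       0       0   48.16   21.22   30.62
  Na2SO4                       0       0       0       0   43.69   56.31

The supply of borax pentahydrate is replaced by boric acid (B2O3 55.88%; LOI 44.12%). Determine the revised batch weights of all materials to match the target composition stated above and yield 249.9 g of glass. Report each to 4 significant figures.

Working values are shown, rounded to 4 significant figures, as written. Each numeric step carries exact precision at each step — every reported result takes exactly one rounding; derived quantities, including net glass mass, the five compositions, totals, LOI, yield, are computed from the weighed amounts on 249.9 g of glass in full precision, exactly as printed in question or answer.
The oxide mass targets at 249.9 g glass:
  Al2O3: 25.39% × 249.9 = 63.45 g
  SiO2: 49.48% × 249.9 = 123.7 g
  ZrO2: 8.966% × 249.9 = 22.41 g
  B2O3: 4.197% × 249.9 = 10.49 g
  Na2O: 11.97% × 249.9 = 29.91 g
Checking each oxide sum given the weights on record, versus the basis set out (oxide sums agree with the targets net of answer rounding effects):
  Al2O3: 165.5·0.1959 + 31.16·0.9960 = 63.46 g (target 63.45 g)
  SiO2: 165.5·0.6813 + 33.36·0.3274 = 123.7 g (target 123.7 g)
  ZrO2: 33.36·0.6716 = 22.40 g (target 22.41 g)
  B2O3: 18.77·0.5588 = 10.49 g (target 10.49 g)
  Na2O: 165.5·0.1097 + 26.92·0.4369 = 29.92 g (target 29.91 g)
Glass-mass closure: net batch after ignition = 249.9 g (per-oxide target masses sum to 249.9 g; with the basis standing at 249.9 g — rounding explains the deltas).
Batch total: Σ batch = 275.7 g; the LOI term Σ batch·LOI equals 25.77 g; yield: glass divided by total = 90.65%.

Revised batch per 249.9 g glass:
  albite: 165.5 g
  zircon: 33.36 g
  alumina: 31.16 g
  boric acid: 18.77 g
  Na2SO4: 26.92 g
Total batch = 275.7 g; LOI loss = 25.77 g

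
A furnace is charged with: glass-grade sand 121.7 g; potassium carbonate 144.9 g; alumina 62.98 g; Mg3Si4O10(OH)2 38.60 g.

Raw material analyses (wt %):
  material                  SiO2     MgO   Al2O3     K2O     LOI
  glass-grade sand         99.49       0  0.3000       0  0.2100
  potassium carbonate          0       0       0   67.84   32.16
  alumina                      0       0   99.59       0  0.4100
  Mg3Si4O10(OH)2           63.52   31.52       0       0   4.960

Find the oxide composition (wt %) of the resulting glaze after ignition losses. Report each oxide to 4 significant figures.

All arithmetic maintains exact precision at all times; mid-chain values are printed rounded to four significant digits in the working. Each reported value carries a single rounding — all derived quantities (yield, ignition loss, glass mass, the four compositions, the totals) are carried using the weight values on 319.2 g of glass in full float precision, as they appear in either problem or answer.
Oxide-by-oxide delivered mass:
  SiO2: 121.7·0.9949 + 38.60·0.6352 = 145.6 g
  MgO: 38.60·0.3152 = 12.17 g
  Al2O3: 121.7·0.003000 + 62.98·0.9959 = 63.09 g
  K2O: 144.9·0.6784 = 98.30 g
LOI: 121.7·0.002100 + 144.9·0.3216 + 62.98·0.004100 + 38.60·0.04960 = 49.03 g
Net of LOI, the glass mass = 368.2 − 49.03 = 319.2 g (matching Σ of the oxides)
wt % = oxide mass / glass mass × 100

Glass mass = 319.2 g (batch 368.2 − LOI 49.03).
Composition: SiO2 45.62%, MgO 3.812%, Al2O3 19.77%, K2O 30.80%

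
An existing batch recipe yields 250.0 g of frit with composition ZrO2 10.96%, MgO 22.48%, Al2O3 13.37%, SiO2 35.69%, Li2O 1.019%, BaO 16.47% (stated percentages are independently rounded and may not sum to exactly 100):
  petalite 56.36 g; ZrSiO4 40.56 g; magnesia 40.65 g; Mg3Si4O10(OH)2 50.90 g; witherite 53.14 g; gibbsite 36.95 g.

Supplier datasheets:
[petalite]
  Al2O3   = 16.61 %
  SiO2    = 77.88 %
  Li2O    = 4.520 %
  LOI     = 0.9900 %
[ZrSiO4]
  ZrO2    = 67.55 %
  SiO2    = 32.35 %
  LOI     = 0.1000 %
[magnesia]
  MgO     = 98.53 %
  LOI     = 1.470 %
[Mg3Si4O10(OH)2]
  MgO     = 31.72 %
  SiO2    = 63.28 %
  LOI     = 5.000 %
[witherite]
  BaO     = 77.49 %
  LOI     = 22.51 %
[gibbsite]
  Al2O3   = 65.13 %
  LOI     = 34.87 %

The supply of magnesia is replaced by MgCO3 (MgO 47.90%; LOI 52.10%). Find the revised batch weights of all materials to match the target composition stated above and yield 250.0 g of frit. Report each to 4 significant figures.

All internal work carries full precision in every operation; working values are shown, with 4-significant-digit rounding, as written — every reported result is rounded exactly once; the derived quantities (ignition loss, net glass mass, yield, the six compositions, totals) are carried at full precision from the batch weights for 250.0 g of glass as they appear in the problem or the answer.
Oxide-by-oxide targets in 250.0 g frit:
  ZrO2: 10.96% × 250.0 = 27.40 g
  MgO: 22.48% × 250.0 = 56.20 g
  Al2O3: 13.37% × 250.0 = 33.42 g
  SiO2: 35.69% × 250.0 = 89.22 g
  Li2O: 1.019% × 250.0 = 2.548 g
  BaO: 16.47% × 250.0 = 41.18 g
Oxide-by-oxide audit on the weights just shown, for the quoted basis mass (oxide sums agree with the targets given rounding of the digits):
  ZrO2: 40.56·0.6755 = 27.40 g (target 27.40 g)
  MgO: 83.62·0.4790 + 50.90·0.3172 = 56.20 g (target 56.20 g)
  Al2O3: 56.36·0.1661 + 36.95·0.6513 = 33.43 g (target 33.42 g)
  SiO2: 56.36·0.7788 + 40.56·0.3235 + 50.90·0.6328 = 89.22 g (target 89.22 g)
  Li2O: 56.36·0.04520 = 2.547 g (target 2.548 g)
  BaO: 53.14·0.7749 = 41.18 g (target 41.18 g)
Mass balance on the glass: Σ batch − LOI loss = 250.0 g (oxide target masses add up to 250.0 g; basis as stated: 250.0 g — differing by rounding only).
Adding the batch up: Σ batch = 321.5 g; the LOI term Σ batch·LOI equals 71.56 g; yield: glass divided by total = 77.75%.

Revised batch per 250.0 g frit:
  petalite: 56.36 g
  ZrSiO4: 40.56 g
  MgCO3: 83.62 g
  Mg3Si4O10(OH)2: 50.90 g
  witherite: 53.14 g
  gibbsite: 36.95 g
Total batch = 321.5 g; LOI loss = 71.56 g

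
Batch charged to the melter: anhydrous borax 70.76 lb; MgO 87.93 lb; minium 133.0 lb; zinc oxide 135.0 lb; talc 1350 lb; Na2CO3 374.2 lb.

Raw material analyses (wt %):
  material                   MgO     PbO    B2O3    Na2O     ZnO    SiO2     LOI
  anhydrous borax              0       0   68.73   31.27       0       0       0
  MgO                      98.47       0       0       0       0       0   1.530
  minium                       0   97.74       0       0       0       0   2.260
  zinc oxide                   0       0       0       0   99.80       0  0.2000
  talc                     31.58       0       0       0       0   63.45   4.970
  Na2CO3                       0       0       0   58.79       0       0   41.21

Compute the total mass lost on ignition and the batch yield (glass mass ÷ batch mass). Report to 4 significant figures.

LOI loss = 225.9 lb; glass = 1925 lb; yield = 89.50%

Mid-chain values are displayed, rounded to four significant figures, as written. All arithmetic runs at full precision end to end — every reported figure takes a single rounding — the derived quantities, including the six compositions, LOI, yield, glass mass, totals, are carried from the batch weights at 1925 lb of glass in full float precision, as quoted within problem or answer.
Material-by-material LOI:
  anhydrous borax: 70.76 × 0 = 0 lb
  MgO: 87.93 × 0.01530 = 1.345 lb
  minium: 133.0 × 0.02260 = 3.006 lb
  zinc oxide: 135.0 × 0.002000 = 0.2700 lb
  talc: 1350 × 0.04970 = 67.09 lb
  Na2CO3: 374.2 × 0.4121 = 154.2 lb
Total LOI = 225.9 lb
Glass = batch − LOI = 2151 − 225.9 = 1925 lb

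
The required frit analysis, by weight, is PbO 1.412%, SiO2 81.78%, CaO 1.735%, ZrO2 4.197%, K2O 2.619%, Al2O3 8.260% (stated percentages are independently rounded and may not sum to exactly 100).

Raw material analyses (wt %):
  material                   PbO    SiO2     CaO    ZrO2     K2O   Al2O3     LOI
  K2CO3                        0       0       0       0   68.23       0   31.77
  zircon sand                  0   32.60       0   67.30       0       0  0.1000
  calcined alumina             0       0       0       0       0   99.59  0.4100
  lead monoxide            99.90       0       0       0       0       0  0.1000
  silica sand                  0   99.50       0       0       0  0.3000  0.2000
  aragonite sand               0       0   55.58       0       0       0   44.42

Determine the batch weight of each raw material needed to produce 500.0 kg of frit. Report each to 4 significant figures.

The whole derivation maintains full float precision from start to finish. Values along the way appear (rounded to 4 significant digits) in the working. Exactly one rounding is applied to every reported number — derived quantities (LOI, the yield, net glass mass, totals, the six compositions) are carried from the batch weights for 500.0 kg of glass at full precision exactly as printed in either problem or answer.
The oxide mass targets at 500.0 kg frit:
  PbO: 1.412% × 500.0 = 7.060 kg
  SiO2: 81.78% × 500.0 = 408.9 kg
  CaO: 1.735% × 500.0 = 8.675 kg
  ZrO2: 4.197% × 500.0 = 20.98 kg
  K2O: 2.619% × 500.0 = 13.10 kg
  Al2O3: 8.260% × 500.0 = 41.30 kg
Sums-versus-targets review applying the batch weights above, at the basis given (oxide sums agree with the targets modulo rounding of the values):
  PbO: 7.067·0.9990 = 7.060 kg (target 7.060 kg)
  SiO2: 31.18·0.3260 + 400.7·0.9950 = 408.9 kg (target 408.9 kg)
  CaO: 15.61·0.5558 = 8.676 kg (target 8.675 kg)
  ZrO2: 31.18·0.6730 = 20.98 kg (target 20.98 kg)
  K2O: 19.19·0.6823 = 13.09 kg (target 13.10 kg)
  Al2O3: 40.26·0.9959 + 400.7·0.003000 = 41.30 kg (target 41.30 kg)
Mass balance on the glass: total batch − LOI = 500.0 kg (the Σ of target masses is 500.0 kg; against the stated basis, 500.0 kg — a pure rounding effect).
Whole-batch sum: Σ batch = 514.0 kg; the LOI term Σ batch·LOI equals 14.04 kg; the yield ratio, glass ÷ batch: 97.27%.

Batch per 500.0 kg frit:
  K2CO3: 19.19 kg
  zircon sand: 31.18 kg
  calcined alumina: 40.26 kg
  lead monoxide: 7.067 kg
  silica sand: 400.7 kg
  aragonite sand: 15.61 kg
Total batch = 514.0 kg; LOI loss = 14.04 kg; yield = 97.27%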